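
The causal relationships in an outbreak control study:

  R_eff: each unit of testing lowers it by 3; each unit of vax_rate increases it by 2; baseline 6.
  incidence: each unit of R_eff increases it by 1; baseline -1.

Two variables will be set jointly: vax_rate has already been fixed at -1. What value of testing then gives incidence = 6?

testing = -1

With vax_rate held at -1:
Substituting into the R_eff equation gives R_eff = -3*testing + 4.
Substituting into the incidence equation gives incidence = -3*testing + 3.
Solve -3*testing + 3 = 6: testing = (6 - 3) / -3 = -1.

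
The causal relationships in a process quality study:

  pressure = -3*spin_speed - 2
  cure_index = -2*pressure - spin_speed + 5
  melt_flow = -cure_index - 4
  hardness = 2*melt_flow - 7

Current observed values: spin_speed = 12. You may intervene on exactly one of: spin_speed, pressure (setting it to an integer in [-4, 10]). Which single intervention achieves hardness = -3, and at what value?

set spin_speed = -3

Intervening on spin_speed: with other inputs at their observed values, hardness = -10*spin_speed - 33. Solving for -3 gives spin_speed = -3, within [-4, 10].
Intervening on pressure: hardness = 4*pressure - 1. Reaching -3 requires pressure = -1/2, not an integer.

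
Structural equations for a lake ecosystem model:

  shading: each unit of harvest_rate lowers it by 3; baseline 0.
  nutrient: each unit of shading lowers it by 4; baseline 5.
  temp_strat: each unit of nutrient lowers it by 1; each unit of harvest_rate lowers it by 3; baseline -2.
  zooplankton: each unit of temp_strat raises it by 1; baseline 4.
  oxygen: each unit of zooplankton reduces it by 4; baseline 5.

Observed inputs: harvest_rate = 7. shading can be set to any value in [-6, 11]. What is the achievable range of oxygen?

Intervening on shading fixes its value directly, overriding its dependence on harvest_rate.
Substituting into the temp_strat equation gives temp_strat = 4*shading - 28.
So zooplankton = 4*shading - 24.
Substituting into the oxygen equation gives oxygen = -16*shading + 101.
Linear in shading, so extremes are at the endpoints: shading = -6 gives oxygen = 197; shading = 11 gives oxygen = -75.

-75 to 197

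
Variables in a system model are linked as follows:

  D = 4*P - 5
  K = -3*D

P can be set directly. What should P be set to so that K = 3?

P = 1

Substituting into the K equation gives K = -12*P + 15.
Solve -12*P + 15 = 3: P = (3 - 15) / -12 = 1.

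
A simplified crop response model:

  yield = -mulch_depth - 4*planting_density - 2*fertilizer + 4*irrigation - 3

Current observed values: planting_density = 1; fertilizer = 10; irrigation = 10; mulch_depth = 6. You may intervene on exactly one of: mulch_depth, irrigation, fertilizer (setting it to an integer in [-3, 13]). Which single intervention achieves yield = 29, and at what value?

Intervening on mulch_depth: yield = -mulch_depth + 13. Reaching 29 requires mulch_depth = -16, outside [-3, 13].
Intervening on irrigation: yield = 4*irrigation - 33. Reaching 29 requires irrigation = 31/2, not an integer.
Intervening on fertilizer: with other inputs at their observed values, yield = -2*fertilizer + 27. Solving for 29 gives fertilizer = -1, within [-3, 13].

set fertilizer = -1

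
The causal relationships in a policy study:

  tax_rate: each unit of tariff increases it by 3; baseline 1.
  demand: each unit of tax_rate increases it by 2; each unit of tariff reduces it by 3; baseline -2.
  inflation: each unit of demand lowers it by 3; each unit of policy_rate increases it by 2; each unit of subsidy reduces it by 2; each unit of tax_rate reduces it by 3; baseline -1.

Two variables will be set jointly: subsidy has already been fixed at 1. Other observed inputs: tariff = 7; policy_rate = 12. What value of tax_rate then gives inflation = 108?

With subsidy held at 1:
Intervening on tax_rate fixes its value directly, overriding its dependence on tariff.
Substituting into the demand equation gives demand = 2*tax_rate - 23.
This gives inflation = -9*tax_rate + 90.
Solve -9*tax_rate + 90 = 108: tax_rate = (108 - 90) / -9 = -2.

tax_rate = -2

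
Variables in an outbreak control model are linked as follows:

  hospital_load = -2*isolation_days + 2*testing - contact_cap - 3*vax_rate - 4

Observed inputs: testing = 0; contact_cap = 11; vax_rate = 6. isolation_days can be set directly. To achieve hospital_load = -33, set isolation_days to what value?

isolation_days = 0

Substituting into the hospital_load equation gives hospital_load = -2*isolation_days - 33.
Solve -2*isolation_days - 33 = -33: isolation_days = (-33 + 33) / -2 = 0.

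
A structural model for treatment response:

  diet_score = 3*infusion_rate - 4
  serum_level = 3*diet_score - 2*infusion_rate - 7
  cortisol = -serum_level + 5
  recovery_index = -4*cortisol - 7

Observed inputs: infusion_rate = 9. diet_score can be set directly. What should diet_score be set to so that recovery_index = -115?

diet_score = 1

Intervening on diet_score fixes its value directly, overriding its dependence on infusion_rate.
Substituting into the serum_level equation gives serum_level = 3*diet_score - 25.
This gives cortisol = -3*diet_score + 30.
So recovery_index = 12*diet_score - 127.
Solve 12*diet_score - 127 = -115: diet_score = (-115 + 127) / 12 = 1.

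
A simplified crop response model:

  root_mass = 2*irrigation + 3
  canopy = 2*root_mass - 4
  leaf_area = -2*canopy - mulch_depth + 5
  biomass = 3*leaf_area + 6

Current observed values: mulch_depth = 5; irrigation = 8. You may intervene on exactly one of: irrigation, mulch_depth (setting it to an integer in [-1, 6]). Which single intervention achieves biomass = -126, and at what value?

Intervening on irrigation: with other inputs at their observed values, biomass = -24*irrigation - 6. Solving for -126 gives irrigation = 5, within [-1, 6].
Intervening on mulch_depth: biomass = -3*mulch_depth - 183. Reaching -126 requires mulch_depth = -19, outside [-1, 6].

set irrigation = 5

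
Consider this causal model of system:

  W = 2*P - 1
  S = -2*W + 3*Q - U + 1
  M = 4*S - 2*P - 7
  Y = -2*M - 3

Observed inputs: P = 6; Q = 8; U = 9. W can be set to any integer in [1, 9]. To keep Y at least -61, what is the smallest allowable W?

Intervening on W fixes its value directly, overriding its dependence on P.
Substituting into the S equation gives S = -2*W + 16.
This gives M = -8*W + 45.
Substituting into the Y equation gives Y = 16*W - 93.
Require 16*W - 93 ≥ -61, so W ≥ 2.
The smallest integer in [1, 9] satisfying this is 2.

W = 2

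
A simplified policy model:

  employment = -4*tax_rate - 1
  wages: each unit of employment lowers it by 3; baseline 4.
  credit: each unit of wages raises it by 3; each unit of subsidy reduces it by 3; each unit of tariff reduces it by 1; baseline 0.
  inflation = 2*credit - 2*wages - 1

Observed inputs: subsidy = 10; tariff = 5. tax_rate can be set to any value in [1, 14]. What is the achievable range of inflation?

Substituting into the wages equation gives wages = 12*tax_rate + 7.
So credit = 36*tax_rate - 14.
This gives inflation = 48*tax_rate - 43.
Linear in tax_rate, so extremes are at the endpoints: tax_rate = 1 gives inflation = 5; tax_rate = 14 gives inflation = 629.

5 to 629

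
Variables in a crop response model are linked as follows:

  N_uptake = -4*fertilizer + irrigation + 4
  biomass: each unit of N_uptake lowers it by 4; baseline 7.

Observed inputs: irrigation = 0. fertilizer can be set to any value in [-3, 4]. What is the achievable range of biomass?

-57 to 55

Substituting into the N_uptake equation gives N_uptake = -4*fertilizer + 4.
Substituting into the biomass equation gives biomass = 16*fertilizer - 9.
Linear in fertilizer, so extremes are at the endpoints: fertilizer = -3 gives biomass = -57; fertilizer = 4 gives biomass = 55.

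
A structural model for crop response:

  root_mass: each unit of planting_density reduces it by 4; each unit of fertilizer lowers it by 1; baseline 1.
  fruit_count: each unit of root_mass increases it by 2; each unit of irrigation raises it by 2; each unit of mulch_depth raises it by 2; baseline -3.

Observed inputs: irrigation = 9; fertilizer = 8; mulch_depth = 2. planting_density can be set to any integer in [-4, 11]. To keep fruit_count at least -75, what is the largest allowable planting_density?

Substituting into the root_mass equation gives root_mass = -4*planting_density - 7.
Substituting into the fruit_count equation gives fruit_count = -8*planting_density + 5.
Require -8*planting_density + 5 ≥ -75, so planting_density ≤ 10.
The largest integer in [-4, 11] satisfying this is 10.

planting_density = 10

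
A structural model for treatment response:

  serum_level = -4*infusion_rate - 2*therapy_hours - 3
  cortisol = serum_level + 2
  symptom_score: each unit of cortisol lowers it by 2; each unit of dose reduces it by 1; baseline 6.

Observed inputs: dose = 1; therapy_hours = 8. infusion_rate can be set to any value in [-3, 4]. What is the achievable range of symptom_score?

15 to 71

Substituting into the serum_level equation gives serum_level = -4*infusion_rate - 19.
Substituting into the cortisol equation gives cortisol = -4*infusion_rate - 17.
Substituting into the symptom_score equation gives symptom_score = 8*infusion_rate + 39.
Linear in infusion_rate, so extremes are at the endpoints: infusion_rate = -3 gives symptom_score = 15; infusion_rate = 4 gives symptom_score = 71.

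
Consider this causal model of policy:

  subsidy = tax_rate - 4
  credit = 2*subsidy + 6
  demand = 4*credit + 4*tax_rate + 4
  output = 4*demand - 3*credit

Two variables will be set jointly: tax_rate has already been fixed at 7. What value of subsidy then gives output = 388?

subsidy = 7

With tax_rate held at 7:
Intervening on subsidy fixes its value directly, overriding its dependence on tax_rate.
Substituting into the demand equation gives demand = 8*subsidy + 56.
This gives output = 26*subsidy + 206.
Solve 26*subsidy + 206 = 388: subsidy = (388 - 206) / 26 = 7.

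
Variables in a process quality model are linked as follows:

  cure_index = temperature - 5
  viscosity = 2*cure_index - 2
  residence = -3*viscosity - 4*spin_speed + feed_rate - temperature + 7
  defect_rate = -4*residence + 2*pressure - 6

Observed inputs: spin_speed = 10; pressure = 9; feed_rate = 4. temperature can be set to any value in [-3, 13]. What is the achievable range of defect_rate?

-100 to 348

Substituting into the viscosity equation gives viscosity = 2*temperature - 12.
So residence = -7*temperature + 7.
defect_rate becomes 28*temperature - 16.
Linear in temperature, so extremes are at the endpoints: temperature = -3 gives defect_rate = -100; temperature = 13 gives defect_rate = 348.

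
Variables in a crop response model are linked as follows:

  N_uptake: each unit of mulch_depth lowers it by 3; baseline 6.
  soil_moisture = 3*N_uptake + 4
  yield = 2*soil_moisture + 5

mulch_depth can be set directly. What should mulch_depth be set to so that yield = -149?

Substituting into the soil_moisture equation gives soil_moisture = -9*mulch_depth + 22.
Substituting into the yield equation gives yield = -18*mulch_depth + 49.
Solve -18*mulch_depth + 49 = -149: mulch_depth = (-149 - 49) / -18 = 11.

mulch_depth = 11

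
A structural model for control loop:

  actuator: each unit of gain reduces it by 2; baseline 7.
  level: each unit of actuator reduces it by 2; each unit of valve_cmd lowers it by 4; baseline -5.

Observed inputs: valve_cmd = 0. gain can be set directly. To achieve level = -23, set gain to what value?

Substituting into the level equation gives level = 4*gain - 19.
Solve 4*gain - 19 = -23: gain = (-23 + 19) / 4 = -1.

gain = -1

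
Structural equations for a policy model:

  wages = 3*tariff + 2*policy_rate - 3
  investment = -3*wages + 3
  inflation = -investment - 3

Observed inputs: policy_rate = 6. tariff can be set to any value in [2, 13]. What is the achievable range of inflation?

Substituting into the wages equation gives wages = 3*tariff + 9.
Substituting into the investment equation gives investment = -9*tariff - 24.
inflation becomes 9*tariff + 21.
Linear in tariff, so extremes are at the endpoints: tariff = 2 gives inflation = 39; tariff = 13 gives inflation = 138.

39 to 138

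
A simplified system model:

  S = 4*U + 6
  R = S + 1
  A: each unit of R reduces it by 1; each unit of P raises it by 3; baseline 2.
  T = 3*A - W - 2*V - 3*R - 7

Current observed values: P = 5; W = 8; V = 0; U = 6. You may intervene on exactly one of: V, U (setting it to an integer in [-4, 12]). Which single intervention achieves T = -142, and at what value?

Intervening on V: with other inputs at their observed values, T = -2*V - 150. Solving for -142 gives V = -4, within [-4, 12].
Intervening on U: T = -24*U - 6. Reaching -142 requires U = 17/3, not an integer.

set V = -4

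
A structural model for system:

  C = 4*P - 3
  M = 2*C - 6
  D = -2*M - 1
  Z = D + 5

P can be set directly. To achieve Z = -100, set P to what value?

P = 8

Substituting into the M equation gives M = 8*P - 12.
Substituting into the D equation gives D = -16*P + 23.
Substituting into the Z equation gives Z = -16*P + 28.
Solve -16*P + 28 = -100: P = (-100 - 28) / -16 = 8.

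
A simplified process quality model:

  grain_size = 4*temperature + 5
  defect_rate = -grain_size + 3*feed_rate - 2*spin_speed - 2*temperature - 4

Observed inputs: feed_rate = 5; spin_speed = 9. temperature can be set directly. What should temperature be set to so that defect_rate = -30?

temperature = 3

Substituting into the defect_rate equation gives defect_rate = -6*temperature - 12.
Solve -6*temperature - 12 = -30: temperature = (-30 + 12) / -6 = 3.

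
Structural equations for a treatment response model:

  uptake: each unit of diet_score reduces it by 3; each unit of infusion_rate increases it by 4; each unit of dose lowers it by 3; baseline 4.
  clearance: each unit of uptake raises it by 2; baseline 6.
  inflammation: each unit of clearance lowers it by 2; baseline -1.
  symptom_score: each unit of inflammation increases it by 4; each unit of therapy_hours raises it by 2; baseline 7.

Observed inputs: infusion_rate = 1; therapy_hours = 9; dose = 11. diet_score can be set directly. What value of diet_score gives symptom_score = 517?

diet_score = 3

Substituting into the uptake equation gives uptake = -3*diet_score - 25.
Substituting into the clearance equation gives clearance = -6*diet_score - 44.
inflammation becomes 12*diet_score + 87.
Substituting into the symptom_score equation gives symptom_score = 48*diet_score + 373.
Solve 48*diet_score + 373 = 517: diet_score = (517 - 373) / 48 = 3.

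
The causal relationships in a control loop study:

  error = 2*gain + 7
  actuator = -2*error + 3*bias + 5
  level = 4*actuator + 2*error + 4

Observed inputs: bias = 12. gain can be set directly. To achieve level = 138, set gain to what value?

Substituting into the actuator equation gives actuator = -4*gain + 27.
level becomes -12*gain + 126.
Solve -12*gain + 126 = 138: gain = (138 - 126) / -12 = -1.

gain = -1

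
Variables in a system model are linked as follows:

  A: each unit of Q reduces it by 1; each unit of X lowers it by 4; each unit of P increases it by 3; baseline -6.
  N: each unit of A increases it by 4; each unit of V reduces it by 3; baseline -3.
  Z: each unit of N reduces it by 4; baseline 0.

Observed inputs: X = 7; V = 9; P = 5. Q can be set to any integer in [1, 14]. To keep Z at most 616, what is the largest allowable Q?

Substituting into the A equation gives A = -Q - 19.
Substituting into the N equation gives N = -4*Q - 106.
Substituting into the Z equation gives Z = 16*Q + 424.
Require 16*Q + 424 ≤ 616, so Q ≤ 12.
The largest integer in [1, 14] satisfying this is 12.

Q = 12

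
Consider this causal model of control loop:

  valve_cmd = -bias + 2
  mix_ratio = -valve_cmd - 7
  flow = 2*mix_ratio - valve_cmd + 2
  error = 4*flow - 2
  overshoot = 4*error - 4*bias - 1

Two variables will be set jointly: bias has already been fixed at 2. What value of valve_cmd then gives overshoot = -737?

With bias held at 2:
Intervening on valve_cmd fixes its value directly, overriding its dependence on bias.
Substituting into the flow equation gives flow = -3*valve_cmd - 12.
Substituting into the error equation gives error = -12*valve_cmd - 50.
Substituting into the overshoot equation gives overshoot = -48*valve_cmd - 209.
Solve -48*valve_cmd - 209 = -737: valve_cmd = (-737 + 209) / -48 = 11.

valve_cmd = 11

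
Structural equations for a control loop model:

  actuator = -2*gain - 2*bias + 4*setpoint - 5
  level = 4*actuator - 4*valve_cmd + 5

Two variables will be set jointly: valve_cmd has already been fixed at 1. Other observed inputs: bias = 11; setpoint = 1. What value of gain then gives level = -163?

gain = 9

With valve_cmd held at 1:
Substituting into the actuator equation gives actuator = -2*gain - 23.
level becomes -8*gain - 91.
Solve -8*gain - 91 = -163: gain = (-163 + 91) / -8 = 9.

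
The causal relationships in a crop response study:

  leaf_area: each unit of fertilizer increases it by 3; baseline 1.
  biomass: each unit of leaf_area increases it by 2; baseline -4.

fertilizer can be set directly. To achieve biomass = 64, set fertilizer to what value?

fertilizer = 11

Substituting into the biomass equation gives biomass = 6*fertilizer - 2.
Solve 6*fertilizer - 2 = 64: fertilizer = (64 + 2) / 6 = 11.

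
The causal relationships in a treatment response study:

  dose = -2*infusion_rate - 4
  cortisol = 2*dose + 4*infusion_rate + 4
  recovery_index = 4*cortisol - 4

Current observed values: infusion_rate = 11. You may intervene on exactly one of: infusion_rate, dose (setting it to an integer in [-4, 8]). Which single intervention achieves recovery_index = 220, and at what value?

set dose = 4

Intervening on infusion_rate: the paths from infusion_rate to recovery_index cancel (net effect zero), leaving recovery_index = -20; 220 is unreachable this way.
Intervening on dose: with other inputs at their observed values, recovery_index = 8*dose + 188. Solving for 220 gives dose = 4, within [-4, 8].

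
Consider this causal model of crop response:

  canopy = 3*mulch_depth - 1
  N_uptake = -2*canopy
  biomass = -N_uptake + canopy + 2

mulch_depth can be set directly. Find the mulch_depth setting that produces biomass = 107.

Substituting into the N_uptake equation gives N_uptake = -6*mulch_depth + 2.
Substituting into the biomass equation gives biomass = 9*mulch_depth - 1.
Solve 9*mulch_depth - 1 = 107: mulch_depth = (107 + 1) / 9 = 12.

mulch_depth = 12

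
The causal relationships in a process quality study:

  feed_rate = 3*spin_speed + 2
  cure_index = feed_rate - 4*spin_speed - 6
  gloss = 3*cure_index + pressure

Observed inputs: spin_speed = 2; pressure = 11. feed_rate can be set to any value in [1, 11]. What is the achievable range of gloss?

-28 to 2

Intervening on feed_rate fixes its value directly, overriding its dependence on spin_speed.
Substituting into the cure_index equation gives cure_index = feed_rate - 14.
Substituting into the gloss equation gives gloss = 3*feed_rate - 31.
Linear in feed_rate, so extremes are at the endpoints: feed_rate = 1 gives gloss = -28; feed_rate = 11 gives gloss = 2.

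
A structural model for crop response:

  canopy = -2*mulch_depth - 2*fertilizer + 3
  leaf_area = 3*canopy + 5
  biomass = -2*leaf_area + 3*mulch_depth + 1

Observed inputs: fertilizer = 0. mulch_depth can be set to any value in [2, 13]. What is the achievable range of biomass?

Substituting into the canopy equation gives canopy = -2*mulch_depth + 3.
leaf_area becomes -6*mulch_depth + 14.
This gives biomass = 15*mulch_depth - 27.
Linear in mulch_depth, so extremes are at the endpoints: mulch_depth = 2 gives biomass = 3; mulch_depth = 13 gives biomass = 168.

3 to 168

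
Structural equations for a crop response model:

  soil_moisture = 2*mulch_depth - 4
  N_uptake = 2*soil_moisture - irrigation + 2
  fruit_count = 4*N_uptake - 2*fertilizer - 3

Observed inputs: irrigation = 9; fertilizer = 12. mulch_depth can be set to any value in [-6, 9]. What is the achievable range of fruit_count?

Substituting into the N_uptake equation gives N_uptake = 4*mulch_depth - 15.
fruit_count becomes 16*mulch_depth - 87.
Linear in mulch_depth, so extremes are at the endpoints: mulch_depth = -6 gives fruit_count = -183; mulch_depth = 9 gives fruit_count = 57.

-183 to 57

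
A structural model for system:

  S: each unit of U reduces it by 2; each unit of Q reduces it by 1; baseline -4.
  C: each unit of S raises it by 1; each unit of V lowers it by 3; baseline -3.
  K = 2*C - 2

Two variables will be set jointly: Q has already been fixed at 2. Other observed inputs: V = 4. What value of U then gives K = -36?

With Q held at 2:
Substituting into the S equation gives S = -2*U - 6.
Substituting into the C equation gives C = -2*U - 21.
K becomes -4*U - 44.
Solve -4*U - 44 = -36: U = (-36 + 44) / -4 = -2.

U = -2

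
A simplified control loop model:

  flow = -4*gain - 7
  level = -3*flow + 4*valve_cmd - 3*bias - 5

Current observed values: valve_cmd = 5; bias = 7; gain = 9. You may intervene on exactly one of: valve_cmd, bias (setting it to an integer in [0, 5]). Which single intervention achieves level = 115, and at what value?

Intervening on valve_cmd: with other inputs at their observed values, level = 4*valve_cmd + 103. Solving for 115 gives valve_cmd = 3, within [0, 5].
Intervening on bias: level = -3*bias + 144. Reaching 115 requires bias = 29/3, not an integer.

set valve_cmd = 3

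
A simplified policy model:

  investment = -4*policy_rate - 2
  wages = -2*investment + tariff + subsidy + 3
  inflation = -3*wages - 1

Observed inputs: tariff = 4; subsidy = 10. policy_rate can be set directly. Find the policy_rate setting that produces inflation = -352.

policy_rate = 12

Substituting into the wages equation gives wages = 8*policy_rate + 21.
Substituting into the inflation equation gives inflation = -24*policy_rate - 64.
Solve -24*policy_rate - 64 = -352: policy_rate = (-352 + 64) / -24 = 12.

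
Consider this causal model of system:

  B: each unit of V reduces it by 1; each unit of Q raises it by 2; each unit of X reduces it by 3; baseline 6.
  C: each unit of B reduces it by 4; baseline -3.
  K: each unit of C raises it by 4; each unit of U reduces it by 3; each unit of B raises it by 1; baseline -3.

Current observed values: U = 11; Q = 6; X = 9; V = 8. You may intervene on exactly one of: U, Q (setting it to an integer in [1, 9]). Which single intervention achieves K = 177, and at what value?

set Q = 7

Intervening on U: K = -3*U + 240. Reaching 177 requires U = 21, outside [1, 9].
Intervening on Q: with other inputs at their observed values, K = -30*Q + 387. Solving for 177 gives Q = 7, within [1, 9].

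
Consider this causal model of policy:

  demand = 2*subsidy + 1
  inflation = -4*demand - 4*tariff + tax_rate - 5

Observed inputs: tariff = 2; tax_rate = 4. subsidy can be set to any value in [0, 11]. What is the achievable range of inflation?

-101 to -13

Substituting into the inflation equation gives inflation = -8*subsidy - 13.
Linear in subsidy, so extremes are at the endpoints: subsidy = 0 gives inflation = -13; subsidy = 11 gives inflation = -101.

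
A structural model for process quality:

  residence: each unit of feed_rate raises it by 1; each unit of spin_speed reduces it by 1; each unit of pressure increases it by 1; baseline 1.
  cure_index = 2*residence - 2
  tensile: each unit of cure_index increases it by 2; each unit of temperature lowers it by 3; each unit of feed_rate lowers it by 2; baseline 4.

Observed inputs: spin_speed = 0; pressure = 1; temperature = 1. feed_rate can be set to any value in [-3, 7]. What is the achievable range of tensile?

Substituting into the residence equation gives residence = feed_rate + 2.
This gives cure_index = 2*feed_rate + 2.
Substituting into the tensile equation gives tensile = 2*feed_rate + 5.
Linear in feed_rate, so extremes are at the endpoints: feed_rate = -3 gives tensile = -1; feed_rate = 7 gives tensile = 19.

-1 to 19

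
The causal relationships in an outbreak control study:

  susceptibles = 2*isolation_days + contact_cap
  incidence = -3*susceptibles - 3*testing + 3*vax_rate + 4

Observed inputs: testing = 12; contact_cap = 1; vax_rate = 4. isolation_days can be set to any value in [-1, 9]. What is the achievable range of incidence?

-77 to -17

Substituting into the susceptibles equation gives susceptibles = 2*isolation_days + 1.
Substituting into the incidence equation gives incidence = -6*isolation_days - 23.
Linear in isolation_days, so extremes are at the endpoints: isolation_days = -1 gives incidence = -17; isolation_days = 9 gives incidence = -77.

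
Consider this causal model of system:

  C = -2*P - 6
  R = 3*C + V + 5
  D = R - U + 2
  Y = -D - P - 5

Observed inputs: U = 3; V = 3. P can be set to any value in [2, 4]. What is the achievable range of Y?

Substituting into the R equation gives R = -6*P - 10.
Substituting into the D equation gives D = -6*P - 11.
So Y = 5*P + 6.
Linear in P, so extremes are at the endpoints: P = 2 gives Y = 16; P = 4 gives Y = 26.

16 to 26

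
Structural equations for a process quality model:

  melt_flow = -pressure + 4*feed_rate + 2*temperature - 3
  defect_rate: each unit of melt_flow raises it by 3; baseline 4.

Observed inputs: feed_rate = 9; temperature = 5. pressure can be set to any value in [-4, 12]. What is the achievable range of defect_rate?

97 to 145

Substituting into the melt_flow equation gives melt_flow = -pressure + 43.
This gives defect_rate = -3*pressure + 133.
Linear in pressure, so extremes are at the endpoints: pressure = -4 gives defect_rate = 145; pressure = 12 gives defect_rate = 97.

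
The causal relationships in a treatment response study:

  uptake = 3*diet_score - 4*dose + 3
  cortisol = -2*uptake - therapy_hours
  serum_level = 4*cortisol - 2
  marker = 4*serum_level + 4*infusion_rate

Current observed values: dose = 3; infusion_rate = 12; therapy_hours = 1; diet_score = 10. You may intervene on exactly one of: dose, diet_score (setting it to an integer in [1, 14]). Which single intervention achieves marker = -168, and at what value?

Intervening on dose: marker = 128*dose - 1032. Reaching -168 requires dose = 27/4, not an integer.
Intervening on diet_score: with other inputs at their observed values, marker = -96*diet_score + 312. Solving for -168 gives diet_score = 5, within [1, 14].

set diet_score = 5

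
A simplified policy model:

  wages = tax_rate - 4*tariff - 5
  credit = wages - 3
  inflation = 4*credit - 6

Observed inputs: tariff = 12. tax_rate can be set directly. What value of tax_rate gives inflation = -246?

Substituting into the wages equation gives wages = tax_rate - 53.
Substituting into the credit equation gives credit = tax_rate - 56.
inflation becomes 4*tax_rate - 230.
Solve 4*tax_rate - 230 = -246: tax_rate = (-246 + 230) / 4 = -4.

tax_rate = -4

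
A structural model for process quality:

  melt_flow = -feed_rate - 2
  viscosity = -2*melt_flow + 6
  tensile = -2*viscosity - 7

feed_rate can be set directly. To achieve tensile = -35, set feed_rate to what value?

feed_rate = 2

Substituting into the viscosity equation gives viscosity = 2*feed_rate + 10.
This gives tensile = -4*feed_rate - 27.
Solve -4*feed_rate - 27 = -35: feed_rate = (-35 + 27) / -4 = 2.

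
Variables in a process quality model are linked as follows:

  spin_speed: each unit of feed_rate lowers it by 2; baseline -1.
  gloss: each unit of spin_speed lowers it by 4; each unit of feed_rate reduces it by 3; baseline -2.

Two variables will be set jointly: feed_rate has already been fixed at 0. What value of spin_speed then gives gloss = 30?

spin_speed = -8

With feed_rate held at 0:
Intervening on spin_speed fixes its value directly, overriding its dependence on feed_rate.
Substituting into the gloss equation gives gloss = -4*spin_speed - 2.
Solve -4*spin_speed - 2 = 30: spin_speed = (30 + 2) / -4 = -8.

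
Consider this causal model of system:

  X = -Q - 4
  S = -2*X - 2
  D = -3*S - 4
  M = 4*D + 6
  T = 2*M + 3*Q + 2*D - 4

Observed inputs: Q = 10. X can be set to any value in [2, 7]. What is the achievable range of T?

Intervening on X fixes its value directly, overriding its dependence on Q.
Substituting into the D equation gives D = 6*X + 2.
Substituting into the M equation gives M = 24*X + 14.
This gives T = 60*X + 58.
Linear in X, so extremes are at the endpoints: X = 2 gives T = 178; X = 7 gives T = 478.

178 to 478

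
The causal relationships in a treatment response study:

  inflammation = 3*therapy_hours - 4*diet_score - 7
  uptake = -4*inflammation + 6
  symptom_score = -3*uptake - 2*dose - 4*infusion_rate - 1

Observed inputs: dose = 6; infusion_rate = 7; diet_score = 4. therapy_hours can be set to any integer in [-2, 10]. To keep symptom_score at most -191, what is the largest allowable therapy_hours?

Substituting into the inflammation equation gives inflammation = 3*therapy_hours - 23.
Substituting into the uptake equation gives uptake = -12*therapy_hours + 98.
So symptom_score = 36*therapy_hours - 335.
Require 36*therapy_hours - 335 ≤ -191, so therapy_hours ≤ 4.
The largest integer in [-2, 10] satisfying this is 4.

therapy_hours = 4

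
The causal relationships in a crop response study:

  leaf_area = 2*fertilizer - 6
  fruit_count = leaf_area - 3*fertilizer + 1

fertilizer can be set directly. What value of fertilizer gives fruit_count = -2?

Substituting into the fruit_count equation gives fruit_count = -fertilizer - 5.
Solve -fertilizer - 5 = -2: fertilizer = (-2 + 5) / -1 = -3.

fertilizer = -3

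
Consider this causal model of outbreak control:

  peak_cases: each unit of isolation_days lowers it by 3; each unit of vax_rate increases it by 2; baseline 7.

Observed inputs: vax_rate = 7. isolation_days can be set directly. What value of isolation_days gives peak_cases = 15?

Substituting into the peak_cases equation gives peak_cases = -3*isolation_days + 21.
Solve -3*isolation_days + 21 = 15: isolation_days = (15 - 21) / -3 = 2.

isolation_days = 2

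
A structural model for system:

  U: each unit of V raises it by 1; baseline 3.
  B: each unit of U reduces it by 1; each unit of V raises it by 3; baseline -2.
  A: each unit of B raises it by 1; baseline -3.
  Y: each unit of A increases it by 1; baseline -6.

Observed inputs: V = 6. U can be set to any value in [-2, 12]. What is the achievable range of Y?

Intervening on U fixes its value directly, overriding its dependence on V.
Substituting into the B equation gives B = -U + 16.
A becomes -U + 13.
Substituting into the Y equation gives Y = -U + 7.
Linear in U, so extremes are at the endpoints: U = -2 gives Y = 9; U = 12 gives Y = -5.

-5 to 9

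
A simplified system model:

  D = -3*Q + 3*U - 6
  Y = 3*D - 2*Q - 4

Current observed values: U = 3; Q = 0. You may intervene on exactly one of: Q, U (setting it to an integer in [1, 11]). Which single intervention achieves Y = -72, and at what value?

set Q = 7

Intervening on Q: with other inputs at their observed values, Y = -11*Q + 5. Solving for -72 gives Q = 7, within [1, 11].
Intervening on U: Y = 9*U - 22. Reaching -72 requires U = -50/9, not an integer.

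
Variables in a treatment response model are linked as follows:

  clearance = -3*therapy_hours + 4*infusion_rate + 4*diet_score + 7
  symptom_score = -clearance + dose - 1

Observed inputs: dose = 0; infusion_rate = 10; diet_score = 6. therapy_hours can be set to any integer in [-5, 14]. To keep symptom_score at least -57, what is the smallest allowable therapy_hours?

Substituting into the clearance equation gives clearance = -3*therapy_hours + 71.
So symptom_score = 3*therapy_hours - 72.
Require 3*therapy_hours - 72 ≥ -57, so therapy_hours ≥ 5.
The smallest integer in [-5, 14] satisfying this is 5.

therapy_hours = 5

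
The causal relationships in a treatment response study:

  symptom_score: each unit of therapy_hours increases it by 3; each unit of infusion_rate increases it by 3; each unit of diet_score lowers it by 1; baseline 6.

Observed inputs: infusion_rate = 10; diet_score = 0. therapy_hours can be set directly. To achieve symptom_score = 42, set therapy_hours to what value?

therapy_hours = 2

Substituting into the symptom_score equation gives symptom_score = 3*therapy_hours + 36.
Solve 3*therapy_hours + 36 = 42: therapy_hours = (42 - 36) / 3 = 2.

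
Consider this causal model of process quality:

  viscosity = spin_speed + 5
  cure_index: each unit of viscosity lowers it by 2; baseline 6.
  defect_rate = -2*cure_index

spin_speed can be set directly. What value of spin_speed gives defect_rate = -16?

Substituting into the cure_index equation gives cure_index = -2*spin_speed - 4.
defect_rate becomes 4*spin_speed + 8.
Solve 4*spin_speed + 8 = -16: spin_speed = (-16 - 8) / 4 = -6.

spin_speed = -6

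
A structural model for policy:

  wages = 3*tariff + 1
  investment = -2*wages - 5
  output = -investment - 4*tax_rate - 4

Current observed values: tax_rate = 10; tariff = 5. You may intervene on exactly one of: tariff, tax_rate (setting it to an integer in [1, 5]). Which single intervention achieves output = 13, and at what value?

Intervening on tariff: output = 6*tariff - 37. Reaching 13 requires tariff = 25/3, not an integer.
Intervening on tax_rate: with other inputs at their observed values, output = -4*tax_rate + 33. Solving for 13 gives tax_rate = 5, within [1, 5].

set tax_rate = 5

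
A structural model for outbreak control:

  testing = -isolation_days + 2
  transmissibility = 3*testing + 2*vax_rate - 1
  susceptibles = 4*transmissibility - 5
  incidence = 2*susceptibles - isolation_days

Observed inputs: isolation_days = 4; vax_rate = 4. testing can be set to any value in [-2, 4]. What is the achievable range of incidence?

-6 to 138

Intervening on testing fixes its value directly, overriding its dependence on isolation_days.
Substituting into the transmissibility equation gives transmissibility = 3*testing + 7.
This gives susceptibles = 12*testing + 23.
This gives incidence = 24*testing + 42.
Linear in testing, so extremes are at the endpoints: testing = -2 gives incidence = -6; testing = 4 gives incidence = 138.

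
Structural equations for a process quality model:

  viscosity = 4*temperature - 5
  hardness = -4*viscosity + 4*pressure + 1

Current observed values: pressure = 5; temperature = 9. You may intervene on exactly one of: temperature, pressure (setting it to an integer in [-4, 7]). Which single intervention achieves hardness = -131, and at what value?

set pressure = -2

Intervening on temperature: hardness = -16*temperature + 41. Reaching -131 requires temperature = 43/4, not an integer.
Intervening on pressure: with other inputs at their observed values, hardness = 4*pressure - 123. Solving for -131 gives pressure = -2, within [-4, 7].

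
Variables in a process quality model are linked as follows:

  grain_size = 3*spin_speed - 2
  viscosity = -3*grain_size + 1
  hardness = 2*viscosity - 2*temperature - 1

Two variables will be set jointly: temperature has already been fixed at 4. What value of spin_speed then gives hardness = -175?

With temperature held at 4:
Substituting into the viscosity equation gives viscosity = -9*spin_speed + 7.
Substituting into the hardness equation gives hardness = -18*spin_speed + 5.
Solve -18*spin_speed + 5 = -175: spin_speed = (-175 - 5) / -18 = 10.

spin_speed = 10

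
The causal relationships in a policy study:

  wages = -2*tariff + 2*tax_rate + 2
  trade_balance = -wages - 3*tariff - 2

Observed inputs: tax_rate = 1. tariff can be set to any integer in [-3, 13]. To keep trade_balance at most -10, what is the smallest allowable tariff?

tariff = 4

Substituting into the wages equation gives wages = -2*tariff + 4.
Substituting into the trade_balance equation gives trade_balance = -tariff - 6.
Require -tariff - 6 ≤ -10, so tariff ≥ 4.
The smallest integer in [-3, 13] satisfying this is 4.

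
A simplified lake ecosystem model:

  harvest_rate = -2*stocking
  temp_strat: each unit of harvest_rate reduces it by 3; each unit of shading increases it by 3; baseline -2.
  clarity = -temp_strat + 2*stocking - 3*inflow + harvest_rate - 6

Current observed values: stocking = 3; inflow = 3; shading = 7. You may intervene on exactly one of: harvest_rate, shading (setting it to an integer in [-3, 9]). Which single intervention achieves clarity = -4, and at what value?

set harvest_rate = 6

Intervening on harvest_rate: with other inputs at their observed values, clarity = 4*harvest_rate - 28. Solving for -4 gives harvest_rate = 6, within [-3, 9].
Intervening on shading: clarity = -3*shading - 31. Reaching -4 requires shading = -9, outside [-3, 9].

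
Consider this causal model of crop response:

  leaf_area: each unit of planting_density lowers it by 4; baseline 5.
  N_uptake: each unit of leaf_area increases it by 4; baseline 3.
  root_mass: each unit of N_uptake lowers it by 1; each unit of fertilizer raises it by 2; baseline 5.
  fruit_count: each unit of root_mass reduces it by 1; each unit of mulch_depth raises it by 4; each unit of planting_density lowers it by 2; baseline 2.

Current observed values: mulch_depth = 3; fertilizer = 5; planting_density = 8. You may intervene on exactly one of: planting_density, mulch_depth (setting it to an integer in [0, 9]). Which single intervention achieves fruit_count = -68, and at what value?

set planting_density = 5

Intervening on planting_density: with other inputs at their observed values, fruit_count = -18*planting_density + 22. Solving for -68 gives planting_density = 5, within [0, 9].
Intervening on mulch_depth: fruit_count = 4*mulch_depth - 134. Reaching -68 requires mulch_depth = 33/2, not an integer.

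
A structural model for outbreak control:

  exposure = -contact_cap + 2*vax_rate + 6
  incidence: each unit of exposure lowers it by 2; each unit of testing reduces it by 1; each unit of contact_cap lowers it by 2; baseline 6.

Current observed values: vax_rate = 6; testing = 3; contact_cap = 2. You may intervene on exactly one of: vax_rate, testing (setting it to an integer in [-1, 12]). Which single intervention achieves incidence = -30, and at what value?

Intervening on vax_rate: incidence = -4*vax_rate - 9. Reaching -30 requires vax_rate = 21/4, not an integer.
Intervening on testing: with other inputs at their observed values, incidence = -testing - 30. Solving for -30 gives testing = 0, within [-1, 12].

set testing = 0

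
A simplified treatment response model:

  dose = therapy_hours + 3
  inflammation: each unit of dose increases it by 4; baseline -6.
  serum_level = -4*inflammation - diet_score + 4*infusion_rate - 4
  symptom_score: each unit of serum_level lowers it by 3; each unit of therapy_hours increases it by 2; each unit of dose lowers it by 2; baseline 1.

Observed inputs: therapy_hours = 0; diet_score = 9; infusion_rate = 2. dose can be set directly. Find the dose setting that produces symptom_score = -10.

dose = 1

Intervening on dose fixes its value directly, overriding its dependence on therapy_hours.
Substituting into the serum_level equation gives serum_level = -16*dose + 19.
This gives symptom_score = 46*dose - 56.
Solve 46*dose - 56 = -10: dose = (-10 + 56) / 46 = 1.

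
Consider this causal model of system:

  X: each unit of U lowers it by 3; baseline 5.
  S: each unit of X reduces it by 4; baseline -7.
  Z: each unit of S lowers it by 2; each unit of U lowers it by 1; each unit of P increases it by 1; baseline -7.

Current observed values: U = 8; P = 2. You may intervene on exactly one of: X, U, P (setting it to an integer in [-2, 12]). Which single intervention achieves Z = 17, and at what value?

set X = 2

Intervening on X: with other inputs at their observed values, Z = 8*X + 1. Solving for 17 gives X = 2, within [-2, 12].
Intervening on U: Z = -25*U + 49. Reaching 17 requires U = 32/25, not an integer.
Intervening on P: Z = P - 153. Reaching 17 requires P = 170, outside [-2, 12].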